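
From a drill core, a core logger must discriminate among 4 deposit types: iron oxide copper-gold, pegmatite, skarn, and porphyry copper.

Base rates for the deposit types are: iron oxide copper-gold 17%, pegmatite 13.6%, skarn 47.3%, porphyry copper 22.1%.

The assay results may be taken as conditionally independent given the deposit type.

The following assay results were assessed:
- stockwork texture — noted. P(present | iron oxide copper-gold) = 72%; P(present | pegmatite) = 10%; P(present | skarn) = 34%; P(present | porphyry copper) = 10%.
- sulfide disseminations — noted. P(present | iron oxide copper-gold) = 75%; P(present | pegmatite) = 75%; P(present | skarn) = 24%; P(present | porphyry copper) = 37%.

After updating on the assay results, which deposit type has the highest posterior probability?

By Bayes' rule with conditional independence, the unnormalized weight for each hypothesis is prior × ∏ likelihoods:
  iron oxide copper-gold: 0.170 × 0.72 × 0.75 = 0.0918
  pegmatite: 0.136 × 0.10 × 0.75 = 0.0102
  skarn: 0.473 × 0.34 × 0.24 = 0.038597
  porphyry copper: 0.221 × 0.10 × 0.37 = 0.008177
The unnormalized weights sum to 0.14877.
P(iron oxide copper-gold | evidence) ≈ 0.0918 / 0.14877 ≈ 0.617
P(pegmatite | evidence) ≈ 0.0102 / 0.14877 ≈ 0.069
P(skarn | evidence) ≈ 0.038597 / 0.14877 ≈ 0.259
P(porphyry copper | evidence) ≈ 0.008177 / 0.14877 ≈ 0.055
The largest is 0.617, so iron oxide copper-gold is most probable.

iron oxide copper-gold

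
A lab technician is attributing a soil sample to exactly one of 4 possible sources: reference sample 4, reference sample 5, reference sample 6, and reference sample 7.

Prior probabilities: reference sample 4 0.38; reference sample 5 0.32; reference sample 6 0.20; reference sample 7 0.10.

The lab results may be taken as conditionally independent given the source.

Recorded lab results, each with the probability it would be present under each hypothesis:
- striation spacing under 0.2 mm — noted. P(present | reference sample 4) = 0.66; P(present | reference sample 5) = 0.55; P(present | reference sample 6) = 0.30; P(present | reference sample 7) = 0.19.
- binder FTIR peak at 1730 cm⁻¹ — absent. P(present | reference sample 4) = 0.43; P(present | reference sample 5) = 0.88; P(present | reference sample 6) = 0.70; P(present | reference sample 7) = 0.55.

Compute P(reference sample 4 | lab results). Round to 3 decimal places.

For each hypothesis, the unnormalized posterior weight is prior × product of the lab result likelihoods (using 1 − P(present | H) for each absent lab result):
  reference sample 4: 0.38 × 0.66 × (1 − 0.43) = 0.14296
  reference sample 5: 0.32 × 0.55 × (1 − 0.88) = 0.02112
  reference sample 6: 0.20 × 0.30 × (1 − 0.70) = 0.018
  reference sample 7: 0.10 × 0.19 × (1 − 0.55) = 0.00855
Normalizing constant Z = 0.14296 + 0.02112 + 0.018 + 0.00855 = 0.19063.
P(reference sample 4 | evidence) = 0.14296 / 0.19063 ≈ 0.750.

0.750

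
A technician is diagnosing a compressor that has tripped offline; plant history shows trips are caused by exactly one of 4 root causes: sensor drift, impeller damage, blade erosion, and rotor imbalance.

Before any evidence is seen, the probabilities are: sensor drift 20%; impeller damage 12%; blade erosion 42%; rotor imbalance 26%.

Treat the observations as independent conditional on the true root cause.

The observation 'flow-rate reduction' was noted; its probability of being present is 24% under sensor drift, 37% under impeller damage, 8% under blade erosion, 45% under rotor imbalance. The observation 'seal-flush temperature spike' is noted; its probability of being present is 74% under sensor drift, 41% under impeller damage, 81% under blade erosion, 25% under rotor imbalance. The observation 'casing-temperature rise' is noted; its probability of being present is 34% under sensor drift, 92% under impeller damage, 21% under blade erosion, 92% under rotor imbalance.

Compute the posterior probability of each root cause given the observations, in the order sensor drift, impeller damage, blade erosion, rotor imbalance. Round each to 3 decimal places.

By Bayes' rule with conditional independence, the unnormalized weight for each hypothesis is prior × ∏ likelihoods:
  sensor drift: 0.20 × 0.24 × 0.74 × 0.34 = 0.012077
  impeller damage: 0.12 × 0.37 × 0.41 × 0.92 = 0.016748
  blade erosion: 0.42 × 0.08 × 0.81 × 0.21 = 0.0057154
  rotor imbalance: 0.26 × 0.45 × 0.25 × 0.92 = 0.02691
The unnormalized weights sum to 0.06145.
P(sensor drift | evidence) = 0.012077 / 0.06145 ≈ 0.197
P(impeller damage | evidence) = 0.016748 / 0.06145 ≈ 0.273
P(blade erosion | evidence) = 0.0057154 / 0.06145 ≈ 0.093
P(rotor imbalance | evidence) = 0.02691 / 0.06145 ≈ 0.438

0.197, 0.273, 0.093, 0.438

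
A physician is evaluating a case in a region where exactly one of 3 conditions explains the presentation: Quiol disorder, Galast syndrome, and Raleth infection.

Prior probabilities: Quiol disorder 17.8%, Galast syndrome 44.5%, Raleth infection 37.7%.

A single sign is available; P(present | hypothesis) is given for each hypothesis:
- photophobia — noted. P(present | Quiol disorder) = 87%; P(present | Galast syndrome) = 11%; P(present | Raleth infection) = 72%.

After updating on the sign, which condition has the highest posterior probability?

For each hypothesis, the unnormalized posterior weight is prior × likelihood:
  Quiol disorder: 0.178 × 0.87 = 0.15486
  Galast syndrome: 0.445 × 0.11 = 0.04895
  Raleth infection: 0.377 × 0.72 = 0.27144
The unnormalized weights sum to 0.47525.
P(Quiol disorder | evidence) ≈ 0.15486 / 0.47525 ≈ 0.326
P(Galast syndrome | evidence) ≈ 0.04895 / 0.47525 ≈ 0.103
P(Raleth infection | evidence) ≈ 0.27144 / 0.47525 ≈ 0.571
The largest is 0.571, so Raleth infection is most probable.

Raleth infection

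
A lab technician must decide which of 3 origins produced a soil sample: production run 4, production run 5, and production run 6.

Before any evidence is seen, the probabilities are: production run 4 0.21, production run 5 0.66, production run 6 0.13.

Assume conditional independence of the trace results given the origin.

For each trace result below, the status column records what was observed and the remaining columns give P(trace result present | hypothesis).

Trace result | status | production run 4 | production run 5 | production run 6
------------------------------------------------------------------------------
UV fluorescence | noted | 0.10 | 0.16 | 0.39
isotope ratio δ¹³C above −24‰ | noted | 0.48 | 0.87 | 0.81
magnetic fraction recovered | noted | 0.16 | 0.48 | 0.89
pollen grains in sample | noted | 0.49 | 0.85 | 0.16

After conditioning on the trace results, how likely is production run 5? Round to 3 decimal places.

By Bayes' rule with conditional independence, the unnormalized weight for each hypothesis is prior × ∏ likelihoods:
  production run 4: 0.21 × 0.10 × 0.48 × 0.16 × 0.49 = 0.00079027
  production run 5: 0.66 × 0.16 × 0.87 × 0.48 × 0.85 = 0.037484
  production run 6: 0.13 × 0.39 × 0.81 × 0.89 × 0.16 = 0.0058479
The unnormalized weights sum to 0.044122.
P(production run 5 | evidence) = 0.037484 / 0.044122 ≈ 0.850.

0.850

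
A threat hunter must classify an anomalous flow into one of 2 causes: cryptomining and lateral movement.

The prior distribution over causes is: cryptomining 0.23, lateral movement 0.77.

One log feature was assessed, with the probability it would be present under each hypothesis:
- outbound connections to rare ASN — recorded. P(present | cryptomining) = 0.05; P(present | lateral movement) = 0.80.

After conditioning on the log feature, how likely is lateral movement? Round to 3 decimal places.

For each hypothesis, the unnormalized posterior weight is prior × likelihood:
  cryptomining: 0.23 × 0.05 = 0.0115
  lateral movement: 0.77 × 0.80 = 0.616
Marginal likelihood of the evidence = 0.6275.
P(lateral movement | evidence) = 0.616 / 0.6275 ≈ 0.982.

0.982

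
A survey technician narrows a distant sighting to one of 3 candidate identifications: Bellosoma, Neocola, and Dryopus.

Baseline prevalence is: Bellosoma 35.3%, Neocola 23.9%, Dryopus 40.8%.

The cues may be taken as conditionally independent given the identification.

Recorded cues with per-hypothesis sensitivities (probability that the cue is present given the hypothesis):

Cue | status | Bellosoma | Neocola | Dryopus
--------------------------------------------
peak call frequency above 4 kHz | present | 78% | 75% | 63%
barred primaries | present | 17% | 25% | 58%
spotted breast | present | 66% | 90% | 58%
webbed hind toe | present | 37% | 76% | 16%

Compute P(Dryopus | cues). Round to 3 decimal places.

0.247

Multiply each prior by the joint likelihood of the cue pattern:
  Bellosoma: 0.353 × 0.78 × 0.17 × 0.66 × 0.37 = 0.01143
  Neocola: 0.239 × 0.75 × 0.25 × 0.90 × 0.76 = 0.030652
  Dryopus: 0.408 × 0.63 × 0.58 × 0.58 × 0.16 = 0.013835
Normalizing constant Z = 0.01143 + 0.030652 + 0.013835 = 0.055917.
P(Dryopus | evidence) = 0.013835 / 0.055917 ≈ 0.247.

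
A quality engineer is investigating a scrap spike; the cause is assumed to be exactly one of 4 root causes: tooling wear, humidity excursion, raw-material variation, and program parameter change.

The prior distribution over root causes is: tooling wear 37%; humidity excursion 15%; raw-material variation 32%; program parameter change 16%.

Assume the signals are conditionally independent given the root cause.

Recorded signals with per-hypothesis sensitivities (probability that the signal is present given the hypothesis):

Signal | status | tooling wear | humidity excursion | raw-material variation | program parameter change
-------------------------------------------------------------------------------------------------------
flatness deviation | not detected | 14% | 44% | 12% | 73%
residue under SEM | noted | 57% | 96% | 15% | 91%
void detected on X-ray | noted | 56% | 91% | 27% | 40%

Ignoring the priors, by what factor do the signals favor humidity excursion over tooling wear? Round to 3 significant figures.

The Bayes factor is the ratio of the joint likelihoods of the signal pattern under the two hypotheses (using 1 − P(present | H) for each absent signal).
  humidity excursion: (1 − 0.44) × 0.96 × 0.91 = 0.48922
  tooling wear: (1 − 0.14) × 0.57 × 0.56 = 0.27451
Bayes factor = 0.48922 / 0.27451 ≈ 1.78

1.78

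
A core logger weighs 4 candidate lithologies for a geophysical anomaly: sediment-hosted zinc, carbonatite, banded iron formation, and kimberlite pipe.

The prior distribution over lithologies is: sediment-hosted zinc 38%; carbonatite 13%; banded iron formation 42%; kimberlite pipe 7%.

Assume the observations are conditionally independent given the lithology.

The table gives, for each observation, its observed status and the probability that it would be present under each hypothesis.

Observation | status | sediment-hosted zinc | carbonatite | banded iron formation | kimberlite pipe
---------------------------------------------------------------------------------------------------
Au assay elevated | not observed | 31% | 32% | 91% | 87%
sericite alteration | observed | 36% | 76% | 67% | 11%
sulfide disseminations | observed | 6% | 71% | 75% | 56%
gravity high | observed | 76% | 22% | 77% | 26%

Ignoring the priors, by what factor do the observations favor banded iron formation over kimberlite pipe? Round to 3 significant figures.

Take the product of per-observation likelihoods under each hypothesis (using 1 − P(present | H) for each absent observation), then divide.
  banded iron formation: (1 − 0.91) × 0.67 × 0.75 × 0.77 = 0.034823
  kimberlite pipe: (1 − 0.87) × 0.11 × 0.56 × 0.26 = 0.0020821
Bayes factor = 0.034823 / 0.0020821 ≈ 16.7

16.7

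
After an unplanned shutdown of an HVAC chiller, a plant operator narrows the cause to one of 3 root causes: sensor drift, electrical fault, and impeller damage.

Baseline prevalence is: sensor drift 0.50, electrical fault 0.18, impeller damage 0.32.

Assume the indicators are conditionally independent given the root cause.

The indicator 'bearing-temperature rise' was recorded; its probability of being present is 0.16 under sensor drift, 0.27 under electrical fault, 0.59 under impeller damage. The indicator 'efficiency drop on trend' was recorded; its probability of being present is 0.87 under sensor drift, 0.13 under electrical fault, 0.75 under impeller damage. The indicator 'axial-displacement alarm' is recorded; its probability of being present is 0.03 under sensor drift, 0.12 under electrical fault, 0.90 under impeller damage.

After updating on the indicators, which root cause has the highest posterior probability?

By Bayes' rule with conditional independence, the unnormalized weight for each hypothesis is prior × ∏ likelihoods:
  sensor drift: 0.50 × 0.16 × 0.87 × 0.03 = 0.002088
  electrical fault: 0.18 × 0.27 × 0.13 × 0.12 = 0.00075816
  impeller damage: 0.32 × 0.59 × 0.75 × 0.90 = 0.12744
Normalizing constant Z = 0.002088 + 0.00075816 + 0.12744 = 0.13029.
P(sensor drift | evidence) ≈ 0.002088 / 0.13029 ≈ 0.016
P(electrical fault | evidence) ≈ 0.00075816 / 0.13029 ≈ 0.006
P(impeller damage | evidence) ≈ 0.12744 / 0.13029 ≈ 0.978
The largest is 0.978, so impeller damage is most probable.

impeller damage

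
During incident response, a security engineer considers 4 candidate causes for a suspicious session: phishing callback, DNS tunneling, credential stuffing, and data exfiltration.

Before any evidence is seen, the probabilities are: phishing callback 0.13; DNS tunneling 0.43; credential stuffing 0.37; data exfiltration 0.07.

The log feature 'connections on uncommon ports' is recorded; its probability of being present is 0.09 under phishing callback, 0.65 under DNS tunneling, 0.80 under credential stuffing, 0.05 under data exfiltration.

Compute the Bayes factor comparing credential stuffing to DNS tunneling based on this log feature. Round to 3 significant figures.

The Bayes factor is the ratio of the two likelihoods.
  credential stuffing: 0.8
  DNS tunneling: 0.65
Bayes factor = 0.8 / 0.65 ≈ 1.23

1.23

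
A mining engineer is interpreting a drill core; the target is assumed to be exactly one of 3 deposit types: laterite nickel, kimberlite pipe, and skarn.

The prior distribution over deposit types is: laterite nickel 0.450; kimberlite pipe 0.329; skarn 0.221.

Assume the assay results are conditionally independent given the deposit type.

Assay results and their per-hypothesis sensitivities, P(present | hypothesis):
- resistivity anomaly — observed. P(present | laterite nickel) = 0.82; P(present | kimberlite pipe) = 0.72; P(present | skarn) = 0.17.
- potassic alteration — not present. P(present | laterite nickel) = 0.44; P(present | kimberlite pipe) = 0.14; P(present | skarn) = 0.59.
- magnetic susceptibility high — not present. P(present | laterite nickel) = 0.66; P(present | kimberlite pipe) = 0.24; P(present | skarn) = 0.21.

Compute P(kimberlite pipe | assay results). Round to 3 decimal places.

By Bayes' rule with conditional independence, the unnormalized weight for each hypothesis is prior × ∏ likelihoods (using 1 − P(present | H) for each absent assay result):
  laterite nickel: 0.450 × 0.82 × (1 − 0.44) × (1 − 0.66) = 0.070258
  kimberlite pipe: 0.329 × 0.72 × (1 − 0.14) × (1 − 0.24) = 0.15482
  skarn: 0.221 × 0.17 × (1 − 0.59) × (1 − 0.21) = 0.012169
The unnormalized weights sum to 0.23725.
P(kimberlite pipe | evidence) = 0.15482 / 0.23725 ≈ 0.653.

0.653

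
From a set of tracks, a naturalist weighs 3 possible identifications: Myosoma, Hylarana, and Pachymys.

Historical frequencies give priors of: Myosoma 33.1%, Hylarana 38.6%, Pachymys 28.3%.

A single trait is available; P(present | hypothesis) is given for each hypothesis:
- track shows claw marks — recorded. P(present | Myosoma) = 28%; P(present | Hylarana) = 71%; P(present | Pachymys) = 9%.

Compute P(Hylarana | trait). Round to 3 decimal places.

0.699

For each hypothesis, the unnormalized posterior weight is prior × likelihood:
  Myosoma: 0.331 × 0.28 = 0.09268
  Hylarana: 0.386 × 0.71 = 0.27406
  Pachymys: 0.283 × 0.09 = 0.02547
Normalizing constant Z = 0.09268 + 0.27406 + 0.02547 = 0.39221.
P(Hylarana | evidence) = 0.27406 / 0.39221 ≈ 0.699.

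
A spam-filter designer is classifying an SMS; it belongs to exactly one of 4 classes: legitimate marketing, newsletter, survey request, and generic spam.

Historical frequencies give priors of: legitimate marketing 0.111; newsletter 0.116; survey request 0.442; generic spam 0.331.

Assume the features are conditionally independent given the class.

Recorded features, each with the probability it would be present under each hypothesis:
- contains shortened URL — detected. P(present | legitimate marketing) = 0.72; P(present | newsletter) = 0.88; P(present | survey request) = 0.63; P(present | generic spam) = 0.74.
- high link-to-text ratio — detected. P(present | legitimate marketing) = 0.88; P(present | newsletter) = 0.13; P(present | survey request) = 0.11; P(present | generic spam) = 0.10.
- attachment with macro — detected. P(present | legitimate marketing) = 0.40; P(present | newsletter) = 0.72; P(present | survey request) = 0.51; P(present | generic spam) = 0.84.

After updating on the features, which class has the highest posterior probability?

Multiply each prior by the joint likelihood of the feature pattern:
  legitimate marketing: 0.111 × 0.72 × 0.88 × 0.40 = 0.028132
  newsletter: 0.116 × 0.88 × 0.13 × 0.72 = 0.0095547
  survey request: 0.442 × 0.63 × 0.11 × 0.51 = 0.015622
  generic spam: 0.331 × 0.74 × 0.10 × 0.84 = 0.020575
Normalizing constant Z = 0.028132 + 0.0095547 + 0.015622 + 0.020575 = 0.073883.
P(legitimate marketing | evidence) ≈ 0.028132 / 0.073883 ≈ 0.381
P(newsletter | evidence) ≈ 0.0095547 / 0.073883 ≈ 0.129
P(survey request | evidence) ≈ 0.015622 / 0.073883 ≈ 0.211
P(generic spam | evidence) ≈ 0.020575 / 0.073883 ≈ 0.278
The largest is 0.381, so legitimate marketing is most probable.

legitimate marketing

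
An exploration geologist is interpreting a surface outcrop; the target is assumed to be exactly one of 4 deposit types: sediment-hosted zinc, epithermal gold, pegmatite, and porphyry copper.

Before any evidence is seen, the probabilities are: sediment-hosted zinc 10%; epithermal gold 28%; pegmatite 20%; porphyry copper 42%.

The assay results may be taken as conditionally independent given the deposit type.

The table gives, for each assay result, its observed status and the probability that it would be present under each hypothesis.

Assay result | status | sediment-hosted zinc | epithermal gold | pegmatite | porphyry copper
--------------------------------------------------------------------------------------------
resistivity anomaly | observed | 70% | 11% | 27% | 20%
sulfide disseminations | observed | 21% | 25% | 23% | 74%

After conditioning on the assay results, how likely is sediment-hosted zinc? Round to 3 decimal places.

By Bayes' rule with conditional independence, the unnormalized weight for each hypothesis is prior × ∏ likelihoods:
  sediment-hosted zinc: 0.10 × 0.70 × 0.21 = 0.0147
  epithermal gold: 0.28 × 0.11 × 0.25 = 0.0077
  pegmatite: 0.20 × 0.27 × 0.23 = 0.01242
  porphyry copper: 0.42 × 0.20 × 0.74 = 0.06216
Normalizing constant Z = 0.0147 + 0.0077 + 0.01242 + 0.06216 = 0.09698.
P(sediment-hosted zinc | evidence) = 0.0147 / 0.09698 ≈ 0.152.

0.152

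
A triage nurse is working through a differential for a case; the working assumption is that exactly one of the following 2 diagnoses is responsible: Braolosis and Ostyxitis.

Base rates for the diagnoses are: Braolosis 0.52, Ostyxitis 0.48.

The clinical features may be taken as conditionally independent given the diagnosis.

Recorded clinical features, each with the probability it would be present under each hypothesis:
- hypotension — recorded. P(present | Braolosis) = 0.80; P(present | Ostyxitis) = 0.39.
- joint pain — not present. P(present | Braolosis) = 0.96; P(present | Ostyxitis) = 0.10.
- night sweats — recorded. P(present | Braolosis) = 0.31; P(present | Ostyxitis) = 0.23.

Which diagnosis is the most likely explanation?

By Bayes' rule with conditional independence, the unnormalized weight for each hypothesis is prior × ∏ likelihoods (using 1 − P(present | H) for each absent clinical feature):
  Braolosis: 0.52 × 0.80 × (1 − 0.96) × 0.31 = 0.0051584
  Ostyxitis: 0.48 × 0.39 × (1 − 0.10) × 0.23 = 0.03875
Marginal likelihood of the evidence = 0.043909.
P(Braolosis | evidence) ≈ 0.0051584 / 0.043909 ≈ 0.117
P(Ostyxitis | evidence) ≈ 0.03875 / 0.043909 ≈ 0.883
The largest is 0.883, so Ostyxitis is most probable.

Ostyxitis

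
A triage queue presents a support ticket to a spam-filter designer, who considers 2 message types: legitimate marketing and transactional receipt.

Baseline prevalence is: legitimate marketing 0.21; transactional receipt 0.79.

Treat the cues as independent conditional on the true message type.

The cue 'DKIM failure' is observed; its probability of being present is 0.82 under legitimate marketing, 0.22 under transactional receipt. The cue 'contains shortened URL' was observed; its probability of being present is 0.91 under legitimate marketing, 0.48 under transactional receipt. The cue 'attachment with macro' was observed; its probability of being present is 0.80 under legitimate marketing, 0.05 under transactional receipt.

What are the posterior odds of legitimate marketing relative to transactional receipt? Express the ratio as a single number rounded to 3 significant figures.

30.1

The normalizing constant cancels in an odds ratio, so compute prior × likelihood for the two hypotheses only:
  legitimate marketing: 0.21 × 0.82 × 0.91 × 0.80 = 0.12536
  transactional receipt: 0.79 × 0.22 × 0.48 × 0.05 = 0.0041712
Posterior odds = 0.12536 / 0.0041712 ≈ 30.1.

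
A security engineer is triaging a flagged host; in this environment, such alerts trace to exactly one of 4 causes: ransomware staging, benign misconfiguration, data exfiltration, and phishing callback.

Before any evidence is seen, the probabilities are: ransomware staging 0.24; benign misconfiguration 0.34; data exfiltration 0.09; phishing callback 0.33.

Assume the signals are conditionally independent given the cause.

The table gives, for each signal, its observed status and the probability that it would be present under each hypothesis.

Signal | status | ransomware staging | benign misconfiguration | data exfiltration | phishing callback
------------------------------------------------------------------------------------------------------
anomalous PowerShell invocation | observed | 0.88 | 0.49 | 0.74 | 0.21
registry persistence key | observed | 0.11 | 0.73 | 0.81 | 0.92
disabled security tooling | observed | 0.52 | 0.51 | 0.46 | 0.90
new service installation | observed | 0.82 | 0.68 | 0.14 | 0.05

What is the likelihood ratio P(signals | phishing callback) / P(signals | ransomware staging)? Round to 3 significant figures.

The Bayes factor is the ratio of the joint likelihoods of the signal pattern under the two hypotheses.
  phishing callback: 0.21 × 0.92 × 0.90 × 0.05 = 0.008694
  ransomware staging: 0.88 × 0.11 × 0.52 × 0.82 = 0.041276
Bayes factor = 0.008694 / 0.041276 ≈ 0.211

0.211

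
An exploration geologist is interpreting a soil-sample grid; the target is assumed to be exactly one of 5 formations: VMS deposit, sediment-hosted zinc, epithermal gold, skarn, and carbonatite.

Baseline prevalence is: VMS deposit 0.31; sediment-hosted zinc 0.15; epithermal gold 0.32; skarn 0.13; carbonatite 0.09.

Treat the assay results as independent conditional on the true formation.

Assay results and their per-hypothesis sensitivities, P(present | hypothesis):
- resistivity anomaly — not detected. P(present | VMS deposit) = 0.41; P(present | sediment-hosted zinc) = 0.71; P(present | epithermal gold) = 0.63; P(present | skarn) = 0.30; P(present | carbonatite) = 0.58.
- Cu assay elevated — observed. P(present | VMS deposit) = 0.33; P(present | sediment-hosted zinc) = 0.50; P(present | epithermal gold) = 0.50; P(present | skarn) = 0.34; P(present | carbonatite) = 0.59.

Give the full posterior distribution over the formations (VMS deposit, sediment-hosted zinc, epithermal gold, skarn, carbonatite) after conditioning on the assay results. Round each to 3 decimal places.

0.310, 0.112, 0.304, 0.159, 0.115

For each hypothesis, the unnormalized posterior weight is prior × product of the assay result likelihoods (using 1 − P(present | H) for each absent assay result):
  VMS deposit: 0.31 × (1 − 0.41) × 0.33 = 0.060357
  sediment-hosted zinc: 0.15 × (1 − 0.71) × 0.50 = 0.02175
  epithermal gold: 0.32 × (1 − 0.63) × 0.50 = 0.0592
  skarn: 0.13 × (1 − 0.30) × 0.34 = 0.03094
  carbonatite: 0.09 × (1 − 0.58) × 0.59 = 0.022302
Normalizing constant Z = 0.060357 + 0.02175 + 0.0592 + 0.03094 + 0.022302 = 0.19455.
P(VMS deposit | evidence) = 0.060357 / 0.19455 ≈ 0.310
P(sediment-hosted zinc | evidence) = 0.02175 / 0.19455 ≈ 0.112
P(epithermal gold | evidence) = 0.0592 / 0.19455 ≈ 0.304
P(skarn | evidence) = 0.03094 / 0.19455 ≈ 0.159
P(carbonatite | evidence) = 0.022302 / 0.19455 ≈ 0.115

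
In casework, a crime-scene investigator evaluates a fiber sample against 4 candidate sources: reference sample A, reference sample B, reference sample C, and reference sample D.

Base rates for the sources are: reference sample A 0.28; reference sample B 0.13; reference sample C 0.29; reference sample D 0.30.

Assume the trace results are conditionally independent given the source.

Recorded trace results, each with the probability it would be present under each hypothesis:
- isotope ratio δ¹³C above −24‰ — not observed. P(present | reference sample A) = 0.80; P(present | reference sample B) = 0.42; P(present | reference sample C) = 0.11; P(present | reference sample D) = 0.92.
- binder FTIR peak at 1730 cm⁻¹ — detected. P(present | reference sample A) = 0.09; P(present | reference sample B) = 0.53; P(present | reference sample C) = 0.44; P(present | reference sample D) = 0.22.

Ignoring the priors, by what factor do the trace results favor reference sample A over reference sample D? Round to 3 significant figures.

The Bayes factor is the ratio of the joint likelihoods of the trace result pattern under the two hypotheses (using 1 − P(present | H) for each absent trace result).
  reference sample A: (1 − 0.80) × 0.09 = 0.018
  reference sample D: (1 − 0.92) × 0.22 = 0.0176
Bayes factor = 0.018 / 0.0176 ≈ 1.02

1.02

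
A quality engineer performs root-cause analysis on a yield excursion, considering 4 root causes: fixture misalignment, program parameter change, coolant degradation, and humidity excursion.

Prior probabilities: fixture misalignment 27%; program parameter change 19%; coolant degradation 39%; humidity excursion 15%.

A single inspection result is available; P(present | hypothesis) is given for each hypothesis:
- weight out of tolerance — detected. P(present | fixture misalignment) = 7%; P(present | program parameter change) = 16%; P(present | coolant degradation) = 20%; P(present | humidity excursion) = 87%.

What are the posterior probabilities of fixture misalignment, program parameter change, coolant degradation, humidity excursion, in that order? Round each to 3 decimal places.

0.073, 0.118, 0.303, 0.506

Multiply each prior by the likelihood of the inspection result:
  fixture misalignment: 0.27 × 0.07 = 0.0189
  program parameter change: 0.19 × 0.16 = 0.0304
  coolant degradation: 0.39 × 0.20 = 0.078
  humidity excursion: 0.15 × 0.87 = 0.1305
The unnormalized weights sum to 0.2578.
P(fixture misalignment | evidence) = 0.0189 / 0.2578 ≈ 0.073
P(program parameter change | evidence) = 0.0304 / 0.2578 ≈ 0.118
P(coolant degradation | evidence) = 0.078 / 0.2578 ≈ 0.303
P(humidity excursion | evidence) = 0.1305 / 0.2578 ≈ 0.506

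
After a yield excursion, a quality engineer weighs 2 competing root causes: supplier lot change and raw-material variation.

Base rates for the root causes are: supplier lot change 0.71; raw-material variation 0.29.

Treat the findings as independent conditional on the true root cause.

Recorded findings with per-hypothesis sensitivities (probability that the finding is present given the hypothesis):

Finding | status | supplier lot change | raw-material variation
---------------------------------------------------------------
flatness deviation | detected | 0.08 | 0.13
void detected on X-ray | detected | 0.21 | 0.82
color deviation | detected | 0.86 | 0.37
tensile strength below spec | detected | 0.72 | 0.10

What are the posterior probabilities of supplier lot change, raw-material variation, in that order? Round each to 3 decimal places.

Multiply each prior by the joint likelihood of the evidence pattern:
  supplier lot change: 0.71 × 0.08 × 0.21 × 0.86 × 0.72 = 0.0073858
  raw-material variation: 0.29 × 0.13 × 0.82 × 0.37 × 0.10 = 0.0011438
Marginal likelihood of the evidence = 0.0085296.
P(supplier lot change | evidence) = 0.0073858 / 0.0085296 ≈ 0.866
P(raw-material variation | evidence) = 0.0011438 / 0.0085296 ≈ 0.134

0.866, 0.134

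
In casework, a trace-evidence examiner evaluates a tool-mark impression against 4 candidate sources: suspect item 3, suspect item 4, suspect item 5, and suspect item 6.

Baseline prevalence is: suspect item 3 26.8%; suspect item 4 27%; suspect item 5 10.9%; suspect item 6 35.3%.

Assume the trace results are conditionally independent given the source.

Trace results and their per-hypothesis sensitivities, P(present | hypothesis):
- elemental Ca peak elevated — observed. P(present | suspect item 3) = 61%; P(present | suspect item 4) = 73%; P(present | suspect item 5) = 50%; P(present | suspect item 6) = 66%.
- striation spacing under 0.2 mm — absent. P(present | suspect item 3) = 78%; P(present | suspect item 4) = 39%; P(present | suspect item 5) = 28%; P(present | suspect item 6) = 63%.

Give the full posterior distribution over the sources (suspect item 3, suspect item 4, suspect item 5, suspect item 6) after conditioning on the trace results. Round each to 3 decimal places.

For each hypothesis, the unnormalized posterior weight is prior × product of the trace result likelihoods (using 1 − P(present | H) for each absent trace result):
  suspect item 3: 0.268 × 0.61 × (1 − 0.78) = 0.035966
  suspect item 4: 0.270 × 0.73 × (1 − 0.39) = 0.12023
  suspect item 5: 0.109 × 0.50 × (1 − 0.28) = 0.03924
  suspect item 6: 0.353 × 0.66 × (1 − 0.63) = 0.086203
Marginal likelihood of the evidence = 0.28164.
P(suspect item 3 | evidence) = 0.035966 / 0.28164 ≈ 0.128
P(suspect item 4 | evidence) = 0.12023 / 0.28164 ≈ 0.427
P(suspect item 5 | evidence) = 0.03924 / 0.28164 ≈ 0.139
P(suspect item 6 | evidence) = 0.086203 / 0.28164 ≈ 0.306

0.128, 0.427, 0.139, 0.306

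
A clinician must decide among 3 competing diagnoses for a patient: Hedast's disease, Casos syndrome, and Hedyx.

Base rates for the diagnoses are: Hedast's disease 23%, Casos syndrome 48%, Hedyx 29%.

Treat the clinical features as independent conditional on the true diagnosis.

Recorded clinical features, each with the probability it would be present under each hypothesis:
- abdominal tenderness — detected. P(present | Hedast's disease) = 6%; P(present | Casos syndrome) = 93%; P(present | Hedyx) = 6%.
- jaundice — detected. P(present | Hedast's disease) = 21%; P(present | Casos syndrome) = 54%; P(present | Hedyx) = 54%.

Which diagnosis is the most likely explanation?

Casos syndrome

Multiply each prior by the joint likelihood of the clinical feature pattern:
  Hedast's disease: 0.23 × 0.06 × 0.21 = 0.002898
  Casos syndrome: 0.48 × 0.93 × 0.54 = 0.24106
  Hedyx: 0.29 × 0.06 × 0.54 = 0.009396
The unnormalized weights sum to 0.25335.
P(Hedast's disease | evidence) ≈ 0.002898 / 0.25335 ≈ 0.011
P(Casos syndrome | evidence) ≈ 0.24106 / 0.25335 ≈ 0.951
P(Hedyx | evidence) ≈ 0.009396 / 0.25335 ≈ 0.037
The largest is 0.951, so Casos syndrome is most probable.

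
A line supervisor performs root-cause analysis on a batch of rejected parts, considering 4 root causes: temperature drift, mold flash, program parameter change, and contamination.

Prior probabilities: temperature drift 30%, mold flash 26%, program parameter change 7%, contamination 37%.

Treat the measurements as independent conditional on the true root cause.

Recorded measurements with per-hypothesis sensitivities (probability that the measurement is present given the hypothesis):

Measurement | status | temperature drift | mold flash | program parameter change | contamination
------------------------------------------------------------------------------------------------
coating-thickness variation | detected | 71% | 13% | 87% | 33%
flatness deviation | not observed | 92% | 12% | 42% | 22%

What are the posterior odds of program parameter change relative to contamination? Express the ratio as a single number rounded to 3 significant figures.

0.371

The normalizing constant cancels in an odds ratio, so compute prior × likelihood for the two hypotheses only (using 1 − P(present | H) for each absent measurement):
  program parameter change: 0.07 × 0.87 × (1 − 0.42) = 0.035322
  contamination: 0.37 × 0.33 × (1 − 0.22) = 0.095238
Posterior odds = 0.035322 / 0.095238 ≈ 0.371.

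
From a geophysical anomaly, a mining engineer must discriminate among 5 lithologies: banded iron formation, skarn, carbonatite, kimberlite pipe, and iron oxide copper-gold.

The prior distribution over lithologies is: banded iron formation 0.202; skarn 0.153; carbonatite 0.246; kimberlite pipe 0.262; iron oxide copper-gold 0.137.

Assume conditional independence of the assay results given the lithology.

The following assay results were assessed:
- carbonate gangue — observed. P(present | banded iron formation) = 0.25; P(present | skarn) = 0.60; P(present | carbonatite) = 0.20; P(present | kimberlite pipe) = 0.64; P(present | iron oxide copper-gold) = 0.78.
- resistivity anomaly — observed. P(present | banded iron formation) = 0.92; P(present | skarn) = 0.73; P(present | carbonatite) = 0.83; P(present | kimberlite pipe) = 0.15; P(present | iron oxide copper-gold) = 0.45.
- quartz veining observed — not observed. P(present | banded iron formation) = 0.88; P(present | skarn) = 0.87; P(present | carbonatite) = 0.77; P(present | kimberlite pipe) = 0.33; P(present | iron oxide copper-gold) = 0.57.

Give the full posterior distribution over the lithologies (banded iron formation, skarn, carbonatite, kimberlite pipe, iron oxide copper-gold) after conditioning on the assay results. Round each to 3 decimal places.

Multiply each prior by the joint likelihood of the assay result pattern (using 1 − P(present | H) for each absent assay result):
  banded iron formation: 0.202 × 0.25 × 0.92 × (1 − 0.88) = 0.0055752
  skarn: 0.153 × 0.60 × 0.73 × (1 − 0.87) = 0.0087118
  carbonatite: 0.246 × 0.20 × 0.83 × (1 − 0.77) = 0.0093923
  kimberlite pipe: 0.262 × 0.64 × 0.15 × (1 − 0.33) = 0.016852
  iron oxide copper-gold: 0.137 × 0.78 × 0.45 × (1 − 0.57) = 0.020677
The unnormalized weights sum to 0.061209.
P(banded iron formation | evidence) = 0.0055752 / 0.061209 ≈ 0.091
P(skarn | evidence) = 0.0087118 / 0.061209 ≈ 0.142
P(carbonatite | evidence) = 0.0093923 / 0.061209 ≈ 0.153
P(kimberlite pipe | evidence) = 0.016852 / 0.061209 ≈ 0.275
P(iron oxide copper-gold | evidence) = 0.020677 / 0.061209 ≈ 0.338

0.091, 0.142, 0.153, 0.275, 0.338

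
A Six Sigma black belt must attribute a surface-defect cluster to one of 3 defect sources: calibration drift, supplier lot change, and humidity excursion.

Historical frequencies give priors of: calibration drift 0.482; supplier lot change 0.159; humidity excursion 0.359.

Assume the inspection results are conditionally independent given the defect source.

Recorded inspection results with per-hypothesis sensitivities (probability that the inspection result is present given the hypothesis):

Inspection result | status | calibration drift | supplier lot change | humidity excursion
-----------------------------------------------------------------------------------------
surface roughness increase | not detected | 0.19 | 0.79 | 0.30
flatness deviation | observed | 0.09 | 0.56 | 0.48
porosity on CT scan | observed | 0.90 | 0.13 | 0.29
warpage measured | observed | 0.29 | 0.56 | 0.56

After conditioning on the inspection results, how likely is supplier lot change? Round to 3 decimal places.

0.045

For each hypothesis, the unnormalized posterior weight is prior × product of the inspection result likelihoods (using 1 − P(present | H) for each absent inspection result):
  calibration drift: 0.482 × (1 − 0.19) × 0.09 × 0.90 × 0.29 = 0.009171
  supplier lot change: 0.159 × (1 − 0.79) × 0.56 × 0.13 × 0.56 = 0.0013612
  humidity excursion: 0.359 × (1 − 0.30) × 0.48 × 0.29 × 0.56 = 0.019589
Marginal likelihood of the evidence = 0.030122.
P(supplier lot change | evidence) = 0.0013612 / 0.030122 ≈ 0.045.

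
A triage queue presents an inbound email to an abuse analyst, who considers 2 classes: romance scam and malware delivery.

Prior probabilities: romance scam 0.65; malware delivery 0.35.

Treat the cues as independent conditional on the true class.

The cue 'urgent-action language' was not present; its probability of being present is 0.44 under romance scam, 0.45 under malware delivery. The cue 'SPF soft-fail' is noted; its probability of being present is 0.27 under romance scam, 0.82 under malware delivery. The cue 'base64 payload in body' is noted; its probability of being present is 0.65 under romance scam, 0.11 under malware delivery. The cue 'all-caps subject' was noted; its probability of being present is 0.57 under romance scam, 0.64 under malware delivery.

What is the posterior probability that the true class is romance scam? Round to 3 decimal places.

By Bayes' rule with conditional independence, the unnormalized weight for each hypothesis is prior × ∏ likelihoods (using 1 − P(present | H) for each absent cue):
  romance scam: 0.65 × (1 − 0.44) × 0.27 × 0.65 × 0.57 = 0.036413
  malware delivery: 0.35 × (1 − 0.45) × 0.82 × 0.11 × 0.64 = 0.011113
Marginal likelihood of the evidence = 0.047525.
P(romance scam | evidence) = 0.036413 / 0.047525 ≈ 0.766.

0.766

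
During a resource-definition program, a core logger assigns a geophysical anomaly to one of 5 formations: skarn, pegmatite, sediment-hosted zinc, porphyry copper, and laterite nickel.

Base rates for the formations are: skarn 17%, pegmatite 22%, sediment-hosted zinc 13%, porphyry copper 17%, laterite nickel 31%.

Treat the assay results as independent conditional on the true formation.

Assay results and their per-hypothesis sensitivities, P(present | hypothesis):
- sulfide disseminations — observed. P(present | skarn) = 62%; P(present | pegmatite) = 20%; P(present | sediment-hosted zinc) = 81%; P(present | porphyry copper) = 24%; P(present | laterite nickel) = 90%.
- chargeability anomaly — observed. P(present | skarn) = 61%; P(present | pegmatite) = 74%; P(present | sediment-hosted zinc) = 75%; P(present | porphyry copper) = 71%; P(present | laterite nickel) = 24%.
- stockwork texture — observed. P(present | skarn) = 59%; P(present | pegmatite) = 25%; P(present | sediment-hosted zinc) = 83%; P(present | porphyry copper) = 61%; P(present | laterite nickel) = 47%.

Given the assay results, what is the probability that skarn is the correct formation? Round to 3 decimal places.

By Bayes' rule with conditional independence, the unnormalized weight for each hypothesis is prior × ∏ likelihoods:
  skarn: 0.17 × 0.62 × 0.61 × 0.59 = 0.037933
  pegmatite: 0.22 × 0.20 × 0.74 × 0.25 = 0.00814
  sediment-hosted zinc: 0.13 × 0.81 × 0.75 × 0.83 = 0.065549
  porphyry copper: 0.17 × 0.24 × 0.71 × 0.61 = 0.01767
  laterite nickel: 0.31 × 0.90 × 0.24 × 0.47 = 0.031471
Normalizing constant Z = 0.037933 + 0.00814 + 0.065549 + 0.01767 + 0.031471 = 0.16076.
P(skarn | evidence) = 0.037933 / 0.16076 ≈ 0.236.

0.236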